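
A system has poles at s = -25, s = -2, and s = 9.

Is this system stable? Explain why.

Pole(s) at s = 9 are not in the left half-plane. System is unstable.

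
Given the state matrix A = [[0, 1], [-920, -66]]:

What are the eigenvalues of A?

det(A - λI) = λ² - (-66)λ + 920 = (λ - (-46))(λ - (-20)). Eigenvalues: -46, -20.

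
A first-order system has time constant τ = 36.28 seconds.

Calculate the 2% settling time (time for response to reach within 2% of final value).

For first-order system, 2% settling time ≈ 4τ = 4 × 36.28 = 145.12 s.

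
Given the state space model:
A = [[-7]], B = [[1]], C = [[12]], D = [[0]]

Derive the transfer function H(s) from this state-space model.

(sI - A)⁻¹ = 1/(s + 7). H(s) = 12 × 1/(s + 7) + 0 = 12/(s + 7).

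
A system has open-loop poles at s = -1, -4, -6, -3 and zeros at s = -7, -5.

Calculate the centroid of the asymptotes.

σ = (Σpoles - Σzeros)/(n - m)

σ = (Σpoles - Σzeros)/(n - m) = (-14 - (-12))/(4 - 2) = -2/2 = -1.0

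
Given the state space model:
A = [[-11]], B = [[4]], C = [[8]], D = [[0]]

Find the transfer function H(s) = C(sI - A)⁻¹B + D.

(sI - A)⁻¹ = 1/(s + 11). H(s) = 8 × 4/(s + 11) + 0 = 32/(s + 11).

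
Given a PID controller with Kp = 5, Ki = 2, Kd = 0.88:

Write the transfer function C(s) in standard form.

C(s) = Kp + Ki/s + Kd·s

Substituting values: C(s) = 5 + 2/s + 0.88s = (0.88s² + 5s + 2)/s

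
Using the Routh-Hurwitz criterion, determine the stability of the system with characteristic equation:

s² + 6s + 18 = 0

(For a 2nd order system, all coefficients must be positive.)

Coefficients: 1, 6, 18. All positive, so system is stable.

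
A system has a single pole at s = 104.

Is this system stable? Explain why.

Pole at s = 104 is in the right half-plane. Unstable.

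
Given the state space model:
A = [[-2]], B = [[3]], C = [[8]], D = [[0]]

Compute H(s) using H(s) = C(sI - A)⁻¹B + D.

(sI - A)⁻¹ = 1/(s + 2). H(s) = 8 × 3/(s + 2) + 0 = 24/(s + 2).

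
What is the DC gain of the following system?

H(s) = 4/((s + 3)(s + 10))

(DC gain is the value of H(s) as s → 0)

DC gain = H(0) = 4/(3 × 10) = 4/30 = 0.1333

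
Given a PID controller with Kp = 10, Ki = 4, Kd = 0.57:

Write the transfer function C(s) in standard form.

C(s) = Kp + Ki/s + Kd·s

Substituting values: C(s) = 10 + 4/s + 0.57s = (0.57s² + 10s + 4)/s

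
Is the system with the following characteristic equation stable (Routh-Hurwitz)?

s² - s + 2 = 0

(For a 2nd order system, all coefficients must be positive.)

Coefficients: 1, -1, 2. b=-1 not positive, so system is unstable.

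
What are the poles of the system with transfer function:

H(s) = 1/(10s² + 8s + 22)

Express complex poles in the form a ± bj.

Discriminant = 8² - 4×10×22 = 64 - 880 = -816 < 0, so the poles are a complex conjugate pair s = (-8 ± j√816)/(2×10). Real part = -8/(2×10) = -8/20 = -0.4; imaginary part = ±√816/(2×10) ≈ 1.4283. Poles: s = -0.4 ± 1.4283j.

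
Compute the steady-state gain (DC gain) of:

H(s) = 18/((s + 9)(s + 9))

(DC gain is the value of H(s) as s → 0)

DC gain = H(0) = 18/(9 × 9) = 18/81 = 0.2222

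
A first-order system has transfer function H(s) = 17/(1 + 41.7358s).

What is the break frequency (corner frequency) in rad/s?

Corner frequency = 1/τ = 1/41.7358 = 0.024 rad/s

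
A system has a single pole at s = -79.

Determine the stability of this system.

Pole at s = -79 is in the left half-plane. Stable.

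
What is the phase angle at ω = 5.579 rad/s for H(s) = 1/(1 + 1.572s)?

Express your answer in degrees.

Phase = -arctan(ωτ) = -arctan(5.579 × 1.572) = -83.5°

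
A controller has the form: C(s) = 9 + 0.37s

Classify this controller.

This is a Proportional-Derivative (PD) controller.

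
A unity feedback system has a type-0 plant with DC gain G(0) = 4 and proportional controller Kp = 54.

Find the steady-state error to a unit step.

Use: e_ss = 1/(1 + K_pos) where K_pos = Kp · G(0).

K_pos = Kp · G(0) = 54 × 4 = 216. e_ss = 1/(1 + 216) = 0.0046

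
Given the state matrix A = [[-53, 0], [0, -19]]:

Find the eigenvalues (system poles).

For diagonal matrix, eigenvalues are diagonal entries: λ₁ = -53, λ₂ = -19.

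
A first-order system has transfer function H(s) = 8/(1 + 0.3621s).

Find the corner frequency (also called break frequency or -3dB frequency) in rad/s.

Corner frequency = 1/τ = 1/0.3621 = 2.762 rad/s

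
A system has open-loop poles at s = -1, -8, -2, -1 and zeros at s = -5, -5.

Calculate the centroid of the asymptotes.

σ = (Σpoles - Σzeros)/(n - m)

σ = (Σpoles - Σzeros)/(n - m) = (-12 - (-10))/(4 - 2) = -2/2 = -1.0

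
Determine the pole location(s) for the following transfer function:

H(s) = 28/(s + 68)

Pole is where denominator = 0: s + 68 = 0, so s = -68.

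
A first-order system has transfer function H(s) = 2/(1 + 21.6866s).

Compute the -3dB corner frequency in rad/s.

Corner frequency = 1/τ = 1/21.6866 = 0.046 rad/s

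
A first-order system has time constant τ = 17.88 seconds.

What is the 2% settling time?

For first-order system, 2% settling time ≈ 4τ = 4 × 17.88 = 71.52 s.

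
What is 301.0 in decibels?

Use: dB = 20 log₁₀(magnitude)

dB = 20 log₁₀(301.0) = 49.6 dB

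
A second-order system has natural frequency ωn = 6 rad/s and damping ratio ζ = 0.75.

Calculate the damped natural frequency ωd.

ωd = ωn√(1 - ζ²) = 6√(1 - 0.75²) = 3.97 rad/s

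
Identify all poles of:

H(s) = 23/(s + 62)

Pole is where denominator = 0: s + 62 = 0, so s = -62.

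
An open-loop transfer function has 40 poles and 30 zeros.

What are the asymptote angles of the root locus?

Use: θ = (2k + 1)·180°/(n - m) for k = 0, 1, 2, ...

n - m = 40 - 30 = 10. Angles: θk = (2k + 1)·180°/10 = 18°, 54°, 90°, 126°, 162°, 198°, 234°, 270°, 306°, 342°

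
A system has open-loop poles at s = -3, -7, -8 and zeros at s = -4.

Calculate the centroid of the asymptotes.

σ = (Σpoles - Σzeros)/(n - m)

σ = (Σpoles - Σzeros)/(n - m) = (-18 - (-4))/(3 - 1) = -14/2 = -7.0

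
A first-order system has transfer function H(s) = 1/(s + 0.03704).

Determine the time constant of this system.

For H(s) = 1/(s + 1/τ), the pole is at -1/τ = -0.03704, so τ = 1/0.03704 = 27 s.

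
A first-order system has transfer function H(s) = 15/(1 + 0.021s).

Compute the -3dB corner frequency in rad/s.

Corner frequency = 1/τ = 1/0.021 = 47.619 rad/s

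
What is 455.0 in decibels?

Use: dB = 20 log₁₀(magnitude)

dB = 20 log₁₀(455.0) = 53.2 dB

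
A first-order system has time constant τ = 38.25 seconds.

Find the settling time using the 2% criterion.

For first-order system, 2% settling time ≈ 4τ = 4 × 38.25 = 153.0 s.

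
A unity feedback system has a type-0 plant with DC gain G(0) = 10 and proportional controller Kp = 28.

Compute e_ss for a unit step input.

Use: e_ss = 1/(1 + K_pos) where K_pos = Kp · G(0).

K_pos = Kp · G(0) = 28 × 10 = 280. e_ss = 1/(1 + 280) = 0.0036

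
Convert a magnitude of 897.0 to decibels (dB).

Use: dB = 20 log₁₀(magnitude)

dB = 20 log₁₀(897.0) = 59.1 dB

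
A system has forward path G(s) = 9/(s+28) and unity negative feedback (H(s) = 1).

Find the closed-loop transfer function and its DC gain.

T(s) = G/(1+GH) = [9/(s+28)] / [1 + 9/(s+28)] = 9/(s+28+9) = 9/(s+37). DC gain = 9/37 = 0.2432.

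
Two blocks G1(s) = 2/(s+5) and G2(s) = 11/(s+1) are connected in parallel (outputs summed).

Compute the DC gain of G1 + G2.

Parallel: G_eq = G1 + G2. DC gain = G1(0) + G2(0) = 2/5 + 11/1 = 0.4 + 11 = 11.4.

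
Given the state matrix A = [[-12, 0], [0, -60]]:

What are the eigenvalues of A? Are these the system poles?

For diagonal matrix, eigenvalues are diagonal entries: λ₁ = -12, λ₂ = -60. Eigenvalues of A = system poles.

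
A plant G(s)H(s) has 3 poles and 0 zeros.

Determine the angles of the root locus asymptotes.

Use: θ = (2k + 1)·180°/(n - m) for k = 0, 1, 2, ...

n - m = 3 - 0 = 3. Angles: θk = (2k + 1)·180°/3 = 60°, 180°, 300°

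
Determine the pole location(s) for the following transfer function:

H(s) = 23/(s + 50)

Pole is where denominator = 0: s + 50 = 0, so s = -50.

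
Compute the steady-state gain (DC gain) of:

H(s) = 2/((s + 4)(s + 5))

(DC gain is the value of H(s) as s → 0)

DC gain = H(0) = 2/(4 × 5) = 2/20 = 0.1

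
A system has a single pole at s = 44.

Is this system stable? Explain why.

Pole at s = 44 is in the right half-plane. Unstable.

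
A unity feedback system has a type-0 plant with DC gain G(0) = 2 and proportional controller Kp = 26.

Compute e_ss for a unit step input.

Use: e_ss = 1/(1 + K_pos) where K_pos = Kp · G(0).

K_pos = Kp · G(0) = 26 × 2 = 52. e_ss = 1/(1 + 52) = 0.0189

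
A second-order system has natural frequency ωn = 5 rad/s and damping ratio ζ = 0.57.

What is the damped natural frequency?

ωd = ωn√(1 - ζ²) = 5√(1 - 0.57²) = 4.11 rad/s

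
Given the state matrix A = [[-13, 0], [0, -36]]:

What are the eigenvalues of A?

For diagonal matrix, eigenvalues are diagonal entries: λ₁ = -13, λ₂ = -36.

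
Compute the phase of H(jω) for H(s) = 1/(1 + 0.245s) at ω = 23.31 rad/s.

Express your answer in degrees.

Phase = -arctan(ωτ) = -arctan(23.31 × 0.245) = -80.1°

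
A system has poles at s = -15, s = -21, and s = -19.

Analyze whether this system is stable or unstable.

All poles are in the left half-plane. System is stable.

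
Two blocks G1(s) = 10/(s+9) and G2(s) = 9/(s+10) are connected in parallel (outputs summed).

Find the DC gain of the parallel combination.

Parallel: G_eq = G1 + G2. DC gain = G1(0) + G2(0) = 10/9 + 9/10 = 1.1111 + 0.9 = 2.0111.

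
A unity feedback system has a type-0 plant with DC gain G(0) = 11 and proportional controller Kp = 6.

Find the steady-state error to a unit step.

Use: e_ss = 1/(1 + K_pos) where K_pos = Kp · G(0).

K_pos = Kp · G(0) = 6 × 11 = 66. e_ss = 1/(1 + 66) = 0.0149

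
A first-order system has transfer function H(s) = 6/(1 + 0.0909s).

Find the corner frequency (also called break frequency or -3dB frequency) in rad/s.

Corner frequency = 1/τ = 1/0.0909 = 11.001 rad/s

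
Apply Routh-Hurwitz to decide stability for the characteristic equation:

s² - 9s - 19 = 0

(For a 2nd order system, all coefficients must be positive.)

Coefficients: 1, -9, -19. b=-9, c=-19 not positive, so system is unstable.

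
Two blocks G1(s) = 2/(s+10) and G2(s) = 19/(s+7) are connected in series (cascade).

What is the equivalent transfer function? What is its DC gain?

Series: multiply transfer functions. G_eq = 2/(s+10) × 19/(s+7) = 38/((s+10)(s+7)). DC gain = 38/(10×7) = 0.5429.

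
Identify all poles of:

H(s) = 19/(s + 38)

Pole is where denominator = 0: s + 38 = 0, so s = -38.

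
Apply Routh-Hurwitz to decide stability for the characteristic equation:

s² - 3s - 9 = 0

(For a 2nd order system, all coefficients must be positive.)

Coefficients: 1, -3, -9. b=-3, c=-9 not positive, so system is unstable.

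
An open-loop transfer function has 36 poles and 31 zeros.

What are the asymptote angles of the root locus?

n - m = 36 - 31 = 5. Angles: θk = (2k + 1)·180°/5 = 36°, 108°, 180°, 252°, 324°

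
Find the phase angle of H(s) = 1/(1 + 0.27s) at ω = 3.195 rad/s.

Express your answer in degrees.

Phase = -arctan(ωτ) = -arctan(3.195 × 0.27) = -40.8°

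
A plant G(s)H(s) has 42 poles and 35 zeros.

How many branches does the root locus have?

Root locus has n branches where n = number of poles = 42.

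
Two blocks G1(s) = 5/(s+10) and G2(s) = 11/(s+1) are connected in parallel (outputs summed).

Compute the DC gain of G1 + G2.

Parallel: G_eq = G1 + G2. DC gain = G1(0) + G2(0) = 5/10 + 11/1 = 0.5 + 11 = 11.5.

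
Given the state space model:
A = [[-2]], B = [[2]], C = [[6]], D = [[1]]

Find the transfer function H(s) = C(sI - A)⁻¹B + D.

(sI - A)⁻¹ = 1/(s + 2). H(s) = 6×2/(s + 2) + 1 = (s + 14)/(s + 2).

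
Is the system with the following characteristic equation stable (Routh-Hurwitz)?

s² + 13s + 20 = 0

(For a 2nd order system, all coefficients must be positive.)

Coefficients: 1, 13, 20. All positive, so system is stable.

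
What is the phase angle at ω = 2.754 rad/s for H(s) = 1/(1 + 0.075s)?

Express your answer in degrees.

Phase = -arctan(ωτ) = -arctan(2.754 × 0.075) = -11.7°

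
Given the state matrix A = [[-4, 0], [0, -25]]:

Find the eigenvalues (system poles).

For diagonal matrix, eigenvalues are diagonal entries: λ₁ = -4, λ₂ = -25.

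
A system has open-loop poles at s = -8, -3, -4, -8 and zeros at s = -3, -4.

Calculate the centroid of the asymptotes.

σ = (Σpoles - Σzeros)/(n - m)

σ = (Σpoles - Σzeros)/(n - m) = (-23 - (-7))/(4 - 2) = -16/2 = -8.0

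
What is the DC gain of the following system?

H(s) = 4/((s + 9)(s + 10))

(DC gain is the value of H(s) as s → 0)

DC gain = H(0) = 4/(9 × 10) = 4/90 = 0.0444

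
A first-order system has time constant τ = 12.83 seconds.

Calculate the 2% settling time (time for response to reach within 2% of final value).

For first-order system, 2% settling time ≈ 4τ = 4 × 12.83 = 51.32 s.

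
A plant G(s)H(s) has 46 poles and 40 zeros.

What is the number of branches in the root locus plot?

Root locus has n branches where n = number of poles = 46.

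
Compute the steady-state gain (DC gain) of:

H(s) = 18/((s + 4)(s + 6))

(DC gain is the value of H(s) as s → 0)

DC gain = H(0) = 18/(4 × 6) = 18/24 = 0.75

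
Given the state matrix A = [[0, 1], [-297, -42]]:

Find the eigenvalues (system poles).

det(A - λI) = λ² - (-42)λ + 297 = (λ - (-33))(λ - (-9)). Eigenvalues: -33, -9.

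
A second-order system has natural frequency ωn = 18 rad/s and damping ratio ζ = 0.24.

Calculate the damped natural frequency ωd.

ωd = ωn√(1 - ζ²) = 18√(1 - 0.24²) = 17.47 rad/s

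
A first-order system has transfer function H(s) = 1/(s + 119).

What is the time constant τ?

For H(s) = 1/(s + 1/τ), the pole is at -1/τ = -119, so τ = 1/119 = 0.0084 s.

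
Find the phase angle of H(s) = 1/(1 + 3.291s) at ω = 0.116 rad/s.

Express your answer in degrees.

Phase = -arctan(ωτ) = -arctan(0.116 × 3.291) = -20.9°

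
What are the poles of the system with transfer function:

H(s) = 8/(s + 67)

Pole is where denominator = 0: s + 67 = 0, so s = -67.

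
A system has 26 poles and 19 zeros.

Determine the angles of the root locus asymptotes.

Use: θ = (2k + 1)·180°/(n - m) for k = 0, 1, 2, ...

n - m = 26 - 19 = 7. Angles: θk = (2k + 1)·180°/7 = 25.71°, 77.14°, 128.57°, 180°, 231.43°, 282.86°, 334.29°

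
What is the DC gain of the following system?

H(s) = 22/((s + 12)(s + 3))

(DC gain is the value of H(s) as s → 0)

DC gain = H(0) = 22/(12 × 3) = 22/36 = 0.6111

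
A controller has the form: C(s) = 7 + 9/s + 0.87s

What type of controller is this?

This is a Proportional-Integral-Derivative (PID) controller.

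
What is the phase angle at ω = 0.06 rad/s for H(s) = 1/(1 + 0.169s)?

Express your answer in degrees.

Phase = -arctan(ωτ) = -arctan(0.06 × 0.169) = -0.6°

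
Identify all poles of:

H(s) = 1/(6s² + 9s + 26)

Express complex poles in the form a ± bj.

Discriminant = 9² - 4×6×26 = 81 - 624 = -543 < 0, so the poles are a complex conjugate pair s = (-9 ± j√543)/(2×6). Real part = -9/(2×6) = -9/12 = -0.75; imaginary part = ±√543/(2×6) ≈ 1.9419. Poles: s = -0.75 ± 1.9419j.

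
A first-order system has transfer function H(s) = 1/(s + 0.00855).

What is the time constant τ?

For H(s) = 1/(s + 1/τ), the pole is at -1/τ = -0.00855, so τ = 1/0.00855 = 117 s.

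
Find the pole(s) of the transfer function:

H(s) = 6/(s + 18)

Pole is where denominator = 0: s + 18 = 0, so s = -18.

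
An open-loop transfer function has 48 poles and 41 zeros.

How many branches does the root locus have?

Root locus has n branches where n = number of poles = 48.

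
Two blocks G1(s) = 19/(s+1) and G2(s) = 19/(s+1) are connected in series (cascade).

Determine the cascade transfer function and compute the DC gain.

Series: multiply transfer functions. G_eq = 19/(s+1) × 19/(s+1) = 361/((s+1)(s+1)). DC gain = 361/(1×1) = 361.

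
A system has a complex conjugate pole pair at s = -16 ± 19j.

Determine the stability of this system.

Real part of poles is -16 (< 0, left half-plane). Stable.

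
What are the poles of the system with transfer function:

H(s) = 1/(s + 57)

Pole is where denominator = 0: s + 57 = 0, so s = -57.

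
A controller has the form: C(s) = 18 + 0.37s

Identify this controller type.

This is a Proportional-Derivative (PD) controller.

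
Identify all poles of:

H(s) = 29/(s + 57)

Pole is where denominator = 0: s + 57 = 0, so s = -57.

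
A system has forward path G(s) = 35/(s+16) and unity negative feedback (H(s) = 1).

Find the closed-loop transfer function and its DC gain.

T(s) = G/(1+GH) = [35/(s+16)] / [1 + 35/(s+16)] = 35/(s+16+35) = 35/(s+51). DC gain = 35/51 = 0.6863.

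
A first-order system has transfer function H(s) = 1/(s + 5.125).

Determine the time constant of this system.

For H(s) = 1/(s + 1/τ), the pole is at -1/τ = -5.125, so τ = 1/5.125 = 0.1951 s.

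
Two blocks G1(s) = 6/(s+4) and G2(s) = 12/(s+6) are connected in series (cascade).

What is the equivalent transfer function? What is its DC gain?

Series: multiply transfer functions. G_eq = 6/(s+4) × 12/(s+6) = 72/((s+4)(s+6)). DC gain = 72/(4×6) = 3.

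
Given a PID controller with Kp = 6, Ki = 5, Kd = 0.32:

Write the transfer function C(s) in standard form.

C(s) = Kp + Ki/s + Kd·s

Substituting values: C(s) = 6 + 5/s + 0.32s = (0.32s² + 6s + 5)/s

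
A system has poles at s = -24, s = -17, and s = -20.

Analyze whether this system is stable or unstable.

All poles are in the left half-plane. System is stable.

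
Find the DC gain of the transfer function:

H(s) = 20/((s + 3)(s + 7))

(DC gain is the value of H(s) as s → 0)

DC gain = H(0) = 20/(3 × 7) = 20/21 = 0.9524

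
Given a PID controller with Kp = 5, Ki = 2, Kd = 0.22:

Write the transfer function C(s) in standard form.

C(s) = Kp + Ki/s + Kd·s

Substituting values: C(s) = 5 + 2/s + 0.22s = (0.22s² + 5s + 2)/s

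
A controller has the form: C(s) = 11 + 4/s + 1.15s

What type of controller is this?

This is a Proportional-Integral-Derivative (PID) controller.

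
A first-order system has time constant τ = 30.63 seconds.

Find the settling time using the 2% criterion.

For first-order system, 2% settling time ≈ 4τ = 4 × 30.63 = 122.52 s.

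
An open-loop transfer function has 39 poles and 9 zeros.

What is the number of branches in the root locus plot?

Root locus has n branches where n = number of poles = 39.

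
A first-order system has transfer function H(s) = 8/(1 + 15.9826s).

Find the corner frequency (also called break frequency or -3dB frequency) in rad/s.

Corner frequency = 1/τ = 1/15.9826 = 0.063 rad/s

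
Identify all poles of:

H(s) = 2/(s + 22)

Pole is where denominator = 0: s + 22 = 0, so s = -22.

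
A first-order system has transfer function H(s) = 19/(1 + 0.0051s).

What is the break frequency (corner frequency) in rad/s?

Corner frequency = 1/τ = 1/0.0051 = 196.078 rad/s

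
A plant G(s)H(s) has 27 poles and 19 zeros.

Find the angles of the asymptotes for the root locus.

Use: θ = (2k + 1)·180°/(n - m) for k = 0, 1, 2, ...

n - m = 27 - 19 = 8. Angles: θk = (2k + 1)·180°/8 = 22.5°, 67.5°, 112.5°, 157.5°, 202.5°, 247.5°, 292.5°, 337.5°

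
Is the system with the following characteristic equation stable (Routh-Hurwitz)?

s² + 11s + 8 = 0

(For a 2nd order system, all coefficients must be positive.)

Coefficients: 1, 11, 8. All positive, so system is stable.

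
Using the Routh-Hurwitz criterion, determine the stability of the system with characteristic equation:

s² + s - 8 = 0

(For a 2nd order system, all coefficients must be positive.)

Coefficients: 1, 1, -8. c=-8 not positive, so system is unstable.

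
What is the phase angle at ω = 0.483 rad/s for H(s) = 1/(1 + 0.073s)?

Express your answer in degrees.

Phase = -arctan(ωτ) = -arctan(0.483 × 0.073) = -2.0°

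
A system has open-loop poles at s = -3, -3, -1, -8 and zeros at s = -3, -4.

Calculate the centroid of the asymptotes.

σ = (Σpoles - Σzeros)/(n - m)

σ = (Σpoles - Σzeros)/(n - m) = (-15 - (-7))/(4 - 2) = -8/2 = -4.0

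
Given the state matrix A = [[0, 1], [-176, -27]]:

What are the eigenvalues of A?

det(A - λI) = λ² - (-27)λ + 176 = (λ - (-11))(λ - (-16)). Eigenvalues: -11, -16.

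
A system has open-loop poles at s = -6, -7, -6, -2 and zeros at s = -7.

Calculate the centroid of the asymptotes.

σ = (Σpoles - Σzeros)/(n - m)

σ = (Σpoles - Σzeros)/(n - m) = (-21 - (-7))/(4 - 1) = -14/3 = -4.67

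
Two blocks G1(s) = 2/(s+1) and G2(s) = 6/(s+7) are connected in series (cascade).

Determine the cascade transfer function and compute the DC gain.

Series: multiply transfer functions. G_eq = 2/(s+1) × 6/(s+7) = 12/((s+1)(s+7)). DC gain = 12/(1×7) = 1.7143.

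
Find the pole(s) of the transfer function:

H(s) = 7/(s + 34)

Pole is where denominator = 0: s + 34 = 0, so s = -34.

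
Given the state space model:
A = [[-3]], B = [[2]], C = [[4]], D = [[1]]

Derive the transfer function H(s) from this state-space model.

(sI - A)⁻¹ = 1/(s + 3). H(s) = 4×2/(s + 3) + 1 = (s + 11)/(s + 3).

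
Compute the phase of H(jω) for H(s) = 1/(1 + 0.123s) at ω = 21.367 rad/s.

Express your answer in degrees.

Phase = -arctan(ωτ) = -arctan(21.367 × 0.123) = -69.2°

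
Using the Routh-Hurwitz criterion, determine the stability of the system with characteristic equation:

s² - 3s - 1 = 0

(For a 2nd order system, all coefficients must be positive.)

Coefficients: 1, -3, -1. b=-3, c=-1 not positive, so system is unstable.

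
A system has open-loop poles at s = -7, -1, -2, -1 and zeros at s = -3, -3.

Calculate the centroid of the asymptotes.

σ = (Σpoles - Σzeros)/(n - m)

σ = (Σpoles - Σzeros)/(n - m) = (-11 - (-6))/(4 - 2) = -5/2 = -2.5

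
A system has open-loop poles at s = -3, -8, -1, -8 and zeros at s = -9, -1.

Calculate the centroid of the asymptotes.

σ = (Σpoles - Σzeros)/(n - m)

σ = (Σpoles - Σzeros)/(n - m) = (-20 - (-10))/(4 - 2) = -10/2 = -5.0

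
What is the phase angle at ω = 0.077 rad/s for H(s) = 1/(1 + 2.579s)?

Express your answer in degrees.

Phase = -arctan(ωτ) = -arctan(0.077 × 2.579) = -11.2°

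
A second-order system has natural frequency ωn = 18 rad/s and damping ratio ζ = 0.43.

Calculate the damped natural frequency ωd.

ωd = ωn√(1 - ζ²) = 18√(1 - 0.43²) = 16.25 rad/s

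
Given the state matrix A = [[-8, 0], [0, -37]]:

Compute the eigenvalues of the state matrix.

For diagonal matrix, eigenvalues are diagonal entries: λ₁ = -8, λ₂ = -37.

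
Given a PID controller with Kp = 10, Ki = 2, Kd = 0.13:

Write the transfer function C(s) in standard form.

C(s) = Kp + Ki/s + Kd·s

Substituting values: C(s) = 10 + 2/s + 0.13s = (0.13s² + 10s + 2)/s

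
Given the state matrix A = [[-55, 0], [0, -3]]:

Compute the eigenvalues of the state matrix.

For diagonal matrix, eigenvalues are diagonal entries: λ₁ = -55, λ₂ = -3.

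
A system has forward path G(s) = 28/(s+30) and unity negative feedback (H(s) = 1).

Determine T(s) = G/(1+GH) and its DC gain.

T(s) = G/(1+GH) = [28/(s+30)] / [1 + 28/(s+30)] = 28/(s+30+28) = 28/(s+58). DC gain = 28/58 = 0.4828.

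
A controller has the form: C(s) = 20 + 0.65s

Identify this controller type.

This is a Proportional-Derivative (PD) controller.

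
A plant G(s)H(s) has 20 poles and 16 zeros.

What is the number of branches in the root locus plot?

Root locus has n branches where n = number of poles = 20.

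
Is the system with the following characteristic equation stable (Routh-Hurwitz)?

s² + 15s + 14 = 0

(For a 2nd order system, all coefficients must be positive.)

Coefficients: 1, 15, 14. All positive, so system is stable.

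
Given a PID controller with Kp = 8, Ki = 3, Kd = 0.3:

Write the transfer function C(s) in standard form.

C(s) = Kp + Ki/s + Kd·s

Substituting values: C(s) = 8 + 3/s + 0.3s = (0.3s² + 8s + 3)/s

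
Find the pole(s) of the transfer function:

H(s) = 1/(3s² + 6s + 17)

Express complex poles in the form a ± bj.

Discriminant = 6² - 4×3×17 = 36 - 204 = -168 < 0, so the poles are a complex conjugate pair s = (-6 ± j√168)/(2×3). Real part = -6/(2×3) = -6/6 = -1; imaginary part = ±√168/(2×3) ≈ 2.1602. Poles: s = -1 ± 2.1602j.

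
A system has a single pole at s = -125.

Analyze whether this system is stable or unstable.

Pole at s = -125 is in the left half-plane. Stable.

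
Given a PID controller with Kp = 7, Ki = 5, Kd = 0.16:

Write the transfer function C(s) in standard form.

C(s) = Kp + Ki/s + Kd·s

Substituting values: C(s) = 7 + 5/s + 0.16s = (0.16s² + 7s + 5)/s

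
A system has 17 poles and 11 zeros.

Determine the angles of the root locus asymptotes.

n - m = 17 - 11 = 6. Angles: θk = (2k + 1)·180°/6 = 30°, 90°, 150°, 210°, 270°, 330°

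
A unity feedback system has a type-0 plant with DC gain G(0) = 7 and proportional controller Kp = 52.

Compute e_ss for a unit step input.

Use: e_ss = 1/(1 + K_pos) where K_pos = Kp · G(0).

K_pos = Kp · G(0) = 52 × 7 = 364. e_ss = 1/(1 + 364) = 0.0027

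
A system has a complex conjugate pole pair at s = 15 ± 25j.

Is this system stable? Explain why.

Real part of poles is 15 (> 0, right half-plane). Unstable.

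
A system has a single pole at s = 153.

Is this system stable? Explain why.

Pole at s = 153 is in the right half-plane. Unstable.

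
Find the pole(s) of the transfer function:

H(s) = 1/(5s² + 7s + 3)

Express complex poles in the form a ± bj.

Discriminant = 7² - 4×5×3 = 49 - 60 = -11 < 0, so the poles are a complex conjugate pair s = (-7 ± j√11)/(2×5). Real part = -7/(2×5) = -7/10 = -0.7; imaginary part = ±√11/(2×5) ≈ 0.3317. Poles: s = -0.7 ± 0.3317j.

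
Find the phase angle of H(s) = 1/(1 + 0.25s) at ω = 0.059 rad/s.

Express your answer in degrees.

Phase = -arctan(ωτ) = -arctan(0.059 × 0.25) = -0.8°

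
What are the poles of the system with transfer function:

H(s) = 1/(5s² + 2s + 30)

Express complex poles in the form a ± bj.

Discriminant = 2² - 4×5×30 = 4 - 600 = -596 < 0, so the poles are a complex conjugate pair s = (-2 ± j√596)/(2×5). Real part = -2/(2×5) = -2/10 = -0.2; imaginary part = ±√596/(2×5) ≈ 2.4413. Poles: s = -0.2 ± 2.4413j.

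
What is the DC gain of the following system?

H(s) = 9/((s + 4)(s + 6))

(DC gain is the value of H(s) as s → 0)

DC gain = H(0) = 9/(4 × 6) = 9/24 = 0.375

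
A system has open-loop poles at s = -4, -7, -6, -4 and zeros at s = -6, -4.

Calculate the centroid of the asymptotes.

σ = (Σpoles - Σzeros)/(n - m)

σ = (Σpoles - Σzeros)/(n - m) = (-21 - (-10))/(4 - 2) = -11/2 = -5.5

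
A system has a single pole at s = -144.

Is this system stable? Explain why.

Pole at s = -144 is in the left half-plane. Stable.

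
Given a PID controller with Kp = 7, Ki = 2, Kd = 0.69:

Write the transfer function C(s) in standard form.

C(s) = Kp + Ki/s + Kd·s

Substituting values: C(s) = 7 + 2/s + 0.69s = (0.69s² + 7s + 2)/s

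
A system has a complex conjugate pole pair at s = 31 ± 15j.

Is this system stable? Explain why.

Real part of poles is 31 (> 0, right half-plane). Unstable.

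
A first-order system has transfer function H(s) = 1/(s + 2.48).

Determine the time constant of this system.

For H(s) = 1/(s + 1/τ), the pole is at -1/τ = -2.48, so τ = 1/2.48 = 0.4032 s.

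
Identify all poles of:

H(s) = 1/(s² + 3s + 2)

Discriminant = 3² - 4×1×2 = 9 - 8 = 1 > 0, so two distinct real poles. Using quadratic formula: s = (-3 ± √1)/(2×1) = (-3 ± √1)/2, with √1 = 1. s₁ = -2/2 = -1, s₂ = -4/2 = -2. Poles: s₁ = -1, s₂ = -2.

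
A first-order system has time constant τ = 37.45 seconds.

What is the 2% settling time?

For first-order system, 2% settling time ≈ 4τ = 4 × 37.45 = 149.8 s.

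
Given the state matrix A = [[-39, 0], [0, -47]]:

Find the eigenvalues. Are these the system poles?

For diagonal matrix, eigenvalues are diagonal entries: λ₁ = -39, λ₂ = -47. Eigenvalues of A = system poles.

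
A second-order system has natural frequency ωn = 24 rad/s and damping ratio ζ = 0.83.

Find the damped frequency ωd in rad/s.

ωd = ωn√(1 - ζ²) = 24√(1 - 0.83²) = 13.39 rad/s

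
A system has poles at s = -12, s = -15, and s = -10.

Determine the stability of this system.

All poles are in the left half-plane. System is stable.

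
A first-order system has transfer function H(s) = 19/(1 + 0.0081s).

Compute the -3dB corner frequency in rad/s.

Corner frequency = 1/τ = 1/0.0081 = 123.457 rad/s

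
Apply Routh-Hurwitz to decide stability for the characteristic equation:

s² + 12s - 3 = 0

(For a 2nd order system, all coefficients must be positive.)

Coefficients: 1, 12, -3. c=-3 not positive, so system is unstable.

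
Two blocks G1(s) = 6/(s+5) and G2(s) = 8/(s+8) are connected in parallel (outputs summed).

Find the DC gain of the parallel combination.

Parallel: G_eq = G1 + G2. DC gain = G1(0) + G2(0) = 6/5 + 8/8 = 1.2 + 1 = 2.2.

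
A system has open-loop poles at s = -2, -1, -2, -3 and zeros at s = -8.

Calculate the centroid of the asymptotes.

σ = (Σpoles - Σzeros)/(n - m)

σ = (Σpoles - Σzeros)/(n - m) = (-8 - (-8))/(4 - 1) = 0/3 = 0.0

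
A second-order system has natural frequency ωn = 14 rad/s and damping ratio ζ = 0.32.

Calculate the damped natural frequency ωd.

ωd = ωn√(1 - ζ²) = 14√(1 - 0.32²) = 13.26 rad/s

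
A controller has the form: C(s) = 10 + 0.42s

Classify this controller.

This is a Proportional-Derivative (PD) controller.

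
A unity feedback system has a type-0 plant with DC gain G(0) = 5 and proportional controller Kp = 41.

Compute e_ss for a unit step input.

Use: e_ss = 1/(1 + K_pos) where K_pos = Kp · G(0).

K_pos = Kp · G(0) = 41 × 5 = 205. e_ss = 1/(1 + 205) = 0.0049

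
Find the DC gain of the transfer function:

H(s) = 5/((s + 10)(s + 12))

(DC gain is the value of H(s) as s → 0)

DC gain = H(0) = 5/(10 × 12) = 5/120 = 0.0417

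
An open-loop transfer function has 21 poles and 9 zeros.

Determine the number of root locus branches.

Root locus has n branches where n = number of poles = 21.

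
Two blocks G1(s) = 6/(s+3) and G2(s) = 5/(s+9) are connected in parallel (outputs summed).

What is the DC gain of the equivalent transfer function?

Parallel: G_eq = G1 + G2. DC gain = G1(0) + G2(0) = 6/3 + 5/9 = 2 + 0.5556 = 2.5556.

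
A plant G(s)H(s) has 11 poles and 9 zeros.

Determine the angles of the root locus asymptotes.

n - m = 11 - 9 = 2. Angles: θk = (2k + 1)·180°/2 = 90°, 270°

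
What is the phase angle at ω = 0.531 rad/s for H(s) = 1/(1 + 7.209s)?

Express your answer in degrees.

Phase = -arctan(ωτ) = -arctan(0.531 × 7.209) = -75.4°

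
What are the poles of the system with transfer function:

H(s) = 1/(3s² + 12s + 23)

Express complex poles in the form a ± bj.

Discriminant = 12² - 4×3×23 = 144 - 276 = -132 < 0, so the poles are a complex conjugate pair s = (-12 ± j√132)/(2×3). Real part = -12/(2×3) = -12/6 = -2; imaginary part = ±√132/(2×3) ≈ 1.9149. Poles: s = -2 ± 1.9149j.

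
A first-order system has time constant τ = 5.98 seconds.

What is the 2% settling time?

For first-order system, 2% settling time ≈ 4τ = 4 × 5.98 = 23.92 s.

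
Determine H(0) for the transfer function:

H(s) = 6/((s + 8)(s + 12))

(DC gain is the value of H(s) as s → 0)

DC gain = H(0) = 6/(8 × 12) = 6/96 = 0.0625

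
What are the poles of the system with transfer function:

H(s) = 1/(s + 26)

Pole is where denominator = 0: s + 26 = 0, so s = -26.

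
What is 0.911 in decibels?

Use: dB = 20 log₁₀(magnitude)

dB = 20 log₁₀(0.911) = -0.8 dB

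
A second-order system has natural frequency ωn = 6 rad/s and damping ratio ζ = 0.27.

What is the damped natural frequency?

ωd = ωn√(1 - ζ²) = 6√(1 - 0.27²) = 5.78 rad/s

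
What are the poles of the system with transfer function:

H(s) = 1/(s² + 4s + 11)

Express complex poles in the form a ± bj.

Discriminant = 4² - 4×1×11 = 16 - 44 = -28 < 0, so the poles are a complex conjugate pair s = (-4 ± j√28)/(2×1). Real part = -4/(2×1) = -4/2 = -2; imaginary part = ±√28/(2×1) ≈ 2.6458. Poles: s = -2 ± 2.6458j.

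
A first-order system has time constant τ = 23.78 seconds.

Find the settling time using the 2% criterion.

For first-order system, 2% settling time ≈ 4τ = 4 × 23.78 = 95.12 s.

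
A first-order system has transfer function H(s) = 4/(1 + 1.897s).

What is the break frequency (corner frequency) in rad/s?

Corner frequency = 1/τ = 1/1.897 = 0.527 rad/s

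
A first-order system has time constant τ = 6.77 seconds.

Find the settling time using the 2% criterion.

For first-order system, 2% settling time ≈ 4τ = 4 × 6.77 = 27.08 s.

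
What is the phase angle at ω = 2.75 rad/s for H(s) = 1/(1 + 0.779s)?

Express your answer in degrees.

Phase = -arctan(ωτ) = -arctan(2.75 × 0.779) = -65.0°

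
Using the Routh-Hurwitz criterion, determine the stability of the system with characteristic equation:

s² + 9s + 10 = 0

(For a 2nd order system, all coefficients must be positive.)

Coefficients: 1, 9, 10. All positive, so system is stable.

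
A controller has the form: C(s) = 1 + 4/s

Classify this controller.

This is a Proportional-Integral (PI) controller.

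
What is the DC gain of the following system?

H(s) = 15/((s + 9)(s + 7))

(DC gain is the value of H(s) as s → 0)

DC gain = H(0) = 15/(9 × 7) = 15/63 = 0.2381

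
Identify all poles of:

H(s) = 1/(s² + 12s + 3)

Discriminant = 12² - 4×1×3 = 144 - 12 = 132 > 0, so two distinct real poles. Using quadratic formula: s = (-12 ± √132)/(2×1) = (-12 ± √132)/2, with √132 ≈ 11.4891. s₁ ≈ -0.2554, s₂ ≈ -11.7446. Poles: s₁ = -0.2554, s₂ = -11.7446.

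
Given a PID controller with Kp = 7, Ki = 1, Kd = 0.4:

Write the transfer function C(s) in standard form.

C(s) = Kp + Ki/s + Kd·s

Substituting values: C(s) = 7 + 1/s + 0.4s = (0.4s² + 7s + 1)/s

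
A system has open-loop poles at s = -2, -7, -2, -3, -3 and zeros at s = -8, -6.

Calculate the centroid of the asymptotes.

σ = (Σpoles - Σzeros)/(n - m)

σ = (Σpoles - Σzeros)/(n - m) = (-17 - (-14))/(5 - 2) = -3/3 = -1.0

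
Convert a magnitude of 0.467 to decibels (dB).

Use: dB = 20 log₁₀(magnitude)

dB = 20 log₁₀(0.467) = -6.6 dB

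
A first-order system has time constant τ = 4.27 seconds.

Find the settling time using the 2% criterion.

For first-order system, 2% settling time ≈ 4τ = 4 × 4.27 = 17.08 s.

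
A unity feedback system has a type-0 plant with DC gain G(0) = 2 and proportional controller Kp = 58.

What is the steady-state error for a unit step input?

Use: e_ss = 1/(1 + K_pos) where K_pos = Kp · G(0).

K_pos = Kp · G(0) = 58 × 2 = 116. e_ss = 1/(1 + 116) = 0.0085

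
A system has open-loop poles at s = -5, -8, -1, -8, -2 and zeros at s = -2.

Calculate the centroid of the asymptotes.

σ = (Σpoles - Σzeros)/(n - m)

σ = (Σpoles - Σzeros)/(n - m) = (-24 - (-2))/(5 - 1) = -22/4 = -5.5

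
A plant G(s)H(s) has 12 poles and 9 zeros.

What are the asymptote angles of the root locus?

n - m = 12 - 9 = 3. Angles: θk = (2k + 1)·180°/3 = 60°, 180°, 300°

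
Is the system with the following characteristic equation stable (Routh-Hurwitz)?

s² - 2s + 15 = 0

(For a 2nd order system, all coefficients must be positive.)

Coefficients: 1, -2, 15. b=-2 not positive, so system is unstable.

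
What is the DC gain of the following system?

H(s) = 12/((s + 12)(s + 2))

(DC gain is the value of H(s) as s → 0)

DC gain = H(0) = 12/(12 × 2) = 12/24 = 0.5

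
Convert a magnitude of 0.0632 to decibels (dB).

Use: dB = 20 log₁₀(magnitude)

dB = 20 log₁₀(0.0632) = -24.0 dB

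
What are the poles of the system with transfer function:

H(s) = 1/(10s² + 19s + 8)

Discriminant = 19² - 4×10×8 = 361 - 320 = 41 > 0, so two distinct real poles. Using quadratic formula: s = (-19 ± √41)/(2×10) = (-19 ± √41)/20, with √41 ≈ 6.4031. s₁ ≈ -0.6298, s₂ ≈ -1.2702. Poles: s₁ = -0.6298, s₂ = -1.2702.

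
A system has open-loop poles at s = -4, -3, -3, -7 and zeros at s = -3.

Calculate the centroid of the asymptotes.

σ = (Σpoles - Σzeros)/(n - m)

σ = (Σpoles - Σzeros)/(n - m) = (-17 - (-3))/(4 - 1) = -14/3 = -4.67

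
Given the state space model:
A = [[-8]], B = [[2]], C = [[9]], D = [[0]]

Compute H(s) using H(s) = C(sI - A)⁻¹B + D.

(sI - A)⁻¹ = 1/(s + 8). H(s) = 9 × 2/(s + 8) + 0 = 18/(s + 8).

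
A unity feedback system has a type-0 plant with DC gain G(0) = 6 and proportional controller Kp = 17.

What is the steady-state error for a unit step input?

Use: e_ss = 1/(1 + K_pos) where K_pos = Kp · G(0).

K_pos = Kp · G(0) = 17 × 6 = 102. e_ss = 1/(1 + 102) = 0.0097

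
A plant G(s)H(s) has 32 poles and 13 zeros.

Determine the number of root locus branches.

Root locus has n branches where n = number of poles = 32.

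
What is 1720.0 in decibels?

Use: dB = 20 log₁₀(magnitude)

dB = 20 log₁₀(1720.0) = 64.7 dB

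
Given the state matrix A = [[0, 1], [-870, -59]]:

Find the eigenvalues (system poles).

det(A - λI) = λ² - (-59)λ + 870 = (λ - (-29))(λ - (-30)). Eigenvalues: -29, -30.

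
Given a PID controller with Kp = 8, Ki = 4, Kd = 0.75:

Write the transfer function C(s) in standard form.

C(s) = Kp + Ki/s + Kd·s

Substituting values: C(s) = 8 + 4/s + 0.75s = (0.75s² + 8s + 4)/s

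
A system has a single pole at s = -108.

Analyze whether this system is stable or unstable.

Pole at s = -108 is in the left half-plane. Stable.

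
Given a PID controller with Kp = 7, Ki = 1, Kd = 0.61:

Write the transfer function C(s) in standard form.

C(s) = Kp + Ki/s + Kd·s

Substituting values: C(s) = 7 + 1/s + 0.61s = (0.61s² + 7s + 1)/s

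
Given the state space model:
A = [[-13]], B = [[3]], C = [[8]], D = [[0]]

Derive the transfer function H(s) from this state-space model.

(sI - A)⁻¹ = 1/(s + 13). H(s) = 8 × 3/(s + 13) + 0 = 24/(s + 13).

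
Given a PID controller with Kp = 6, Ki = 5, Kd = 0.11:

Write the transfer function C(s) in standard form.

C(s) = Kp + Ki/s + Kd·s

Substituting values: C(s) = 6 + 5/s + 0.11s = (0.11s² + 6s + 5)/s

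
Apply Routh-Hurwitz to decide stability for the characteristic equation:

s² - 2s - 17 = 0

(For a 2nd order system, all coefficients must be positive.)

Coefficients: 1, -2, -17. b=-2, c=-17 not positive, so system is unstable.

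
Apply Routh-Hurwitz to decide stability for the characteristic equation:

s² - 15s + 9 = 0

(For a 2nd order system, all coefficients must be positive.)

Coefficients: 1, -15, 9. b=-15 not positive, so system is unstable.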